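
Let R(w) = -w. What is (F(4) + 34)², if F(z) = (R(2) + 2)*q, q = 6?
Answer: 1156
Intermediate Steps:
F(z) = 0 (F(z) = (-1*2 + 2)*6 = (-2 + 2)*6 = 0*6 = 0)
(F(4) + 34)² = (0 + 34)² = 34² = 1156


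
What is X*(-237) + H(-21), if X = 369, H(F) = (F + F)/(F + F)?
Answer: -87452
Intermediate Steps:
H(F) = 1 (H(F) = (2*F)/((2*F)) = (2*F)*(1/(2*F)) = 1)
X*(-237) + H(-21) = 369*(-237) + 1 = -87453 + 1 = -87452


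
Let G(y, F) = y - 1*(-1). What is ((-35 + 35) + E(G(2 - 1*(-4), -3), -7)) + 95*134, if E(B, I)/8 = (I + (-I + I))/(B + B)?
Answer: 12726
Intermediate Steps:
G(y, F) = 1 + y (G(y, F) = y + 1 = 1 + y)
E(B, I) = 4*I/B (E(B, I) = 8*((I + (-I + I))/(B + B)) = 8*((I + 0)/((2*B))) = 8*(I*(1/(2*B))) = 8*(I/(2*B)) = 4*I/B)
((-35 + 35) + E(G(2 - 1*(-4), -3), -7)) + 95*134 = ((-35 + 35) + 4*(-7)/(1 + (2 - 1*(-4)))) + 95*134 = (0 + 4*(-7)/(1 + (2 + 4))) + 12730 = (0 + 4*(-7)/(1 + 6)) + 12730 = (0 + 4*(-7)/7) + 12730 = (0 + 4*(-7)*(⅐)) + 12730 = (0 - 4) + 12730 = -4 + 12730 = 12726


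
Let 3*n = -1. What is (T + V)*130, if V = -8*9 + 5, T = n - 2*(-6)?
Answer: -21580/3 ≈ -7193.3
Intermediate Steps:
n = -⅓ (n = (⅓)*(-1) = -⅓ ≈ -0.33333)
T = 35/3 (T = -⅓ - 2*(-6) = -⅓ + 12 = 35/3 ≈ 11.667)
V = -67 (V = -72 + 5 = -67)
(T + V)*130 = (35/3 - 67)*130 = -166/3*130 = -21580/3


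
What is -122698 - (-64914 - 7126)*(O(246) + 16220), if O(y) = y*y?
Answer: 5527938742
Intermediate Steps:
O(y) = y²
-122698 - (-64914 - 7126)*(O(246) + 16220) = -122698 - (-64914 - 7126)*(246² + 16220) = -122698 - (-72040)*(60516 + 16220) = -122698 - (-72040)*76736 = -122698 - 1*(-5528061440) = -122698 + 5528061440 = 5527938742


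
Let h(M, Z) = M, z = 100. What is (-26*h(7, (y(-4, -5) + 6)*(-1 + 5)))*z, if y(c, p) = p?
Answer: -18200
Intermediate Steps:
(-26*h(7, (y(-4, -5) + 6)*(-1 + 5)))*z = -26*7*100 = -182*100 = -18200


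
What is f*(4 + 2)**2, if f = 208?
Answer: 7488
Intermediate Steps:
f*(4 + 2)**2 = 208*(4 + 2)**2 = 208*6**2 = 208*36 = 7488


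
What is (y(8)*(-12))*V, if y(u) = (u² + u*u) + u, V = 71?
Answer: -115872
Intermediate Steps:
y(u) = u + 2*u² (y(u) = (u² + u²) + u = 2*u² + u = u + 2*u²)
(y(8)*(-12))*V = ((8*(1 + 2*8))*(-12))*71 = ((8*(1 + 16))*(-12))*71 = ((8*17)*(-12))*71 = (136*(-12))*71 = -1632*71 = -115872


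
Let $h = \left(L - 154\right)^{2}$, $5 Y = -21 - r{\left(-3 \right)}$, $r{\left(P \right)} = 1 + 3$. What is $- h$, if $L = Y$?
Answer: $-25281$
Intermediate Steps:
$r{\left(P \right)} = 4$
$Y = -5$ ($Y = \frac{-21 - 4}{5} = \frac{1}{5} \left(-25\right) = -5$)
$L = -5$
$h = 25281$ ($h = \left(-5 - 154\right)^{2} = \left(-159\right)^{2} = 25281$)
$- h = \left(-1\right) 25281 = -25281$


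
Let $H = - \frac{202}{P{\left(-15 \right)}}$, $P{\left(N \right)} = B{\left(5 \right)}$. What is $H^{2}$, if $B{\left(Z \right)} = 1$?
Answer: $40804$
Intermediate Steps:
$P{\left(N \right)} = 1$
$H = -202$ ($H = - \frac{202}{1} = \left(-202\right) 1 = -202$)
$H^{2} = \left(-202\right)^{2} = 40804$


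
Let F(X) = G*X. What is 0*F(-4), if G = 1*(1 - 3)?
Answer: 0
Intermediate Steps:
G = -2 (G = 1*(-2) = -2)
F(X) = -2*X
0*F(-4) = 0*(-2*(-4)) = 0*8 = 0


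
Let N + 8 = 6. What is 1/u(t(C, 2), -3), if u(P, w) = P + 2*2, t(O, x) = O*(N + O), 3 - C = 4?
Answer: ⅐ ≈ 0.14286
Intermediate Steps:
N = -2 (N = -8 + 6 = -2)
C = -1 (C = 3 - 1*4 = 3 - 4 = -1)
t(O, x) = O*(-2 + O)
u(P, w) = 4 + P (u(P, w) = P + 4 = 4 + P)
1/u(t(C, 2), -3) = 1/(4 - (-2 - 1)) = 1/(4 - 1*(-3)) = 1/(4 + 3) = 1/7 = ⅐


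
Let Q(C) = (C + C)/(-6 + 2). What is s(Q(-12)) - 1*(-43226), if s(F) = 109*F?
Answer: 43880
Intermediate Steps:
Q(C) = -C/2 (Q(C) = (2*C)/(-4) = (2*C)*(-¼) = -C/2)
s(Q(-12)) - 1*(-43226) = 109*(-½*(-12)) - 1*(-43226) = 109*6 + 43226 = 654 + 43226 = 43880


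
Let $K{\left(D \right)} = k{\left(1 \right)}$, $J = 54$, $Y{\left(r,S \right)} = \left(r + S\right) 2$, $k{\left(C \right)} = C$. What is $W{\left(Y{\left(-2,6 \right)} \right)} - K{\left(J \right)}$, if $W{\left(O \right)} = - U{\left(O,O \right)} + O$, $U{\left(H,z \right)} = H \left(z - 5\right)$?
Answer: $-17$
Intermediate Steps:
$Y{\left(r,S \right)} = 2 S + 2 r$ ($Y{\left(r,S \right)} = \left(S + r\right) 2 = 2 S + 2 r$)
$U{\left(H,z \right)} = H \left(-5 + z\right)$
$K{\left(D \right)} = 1$
$W{\left(O \right)} = O - O \left(-5 + O\right)$ ($W{\left(O \right)} = - O \left(-5 + O\right) + O = O - O \left(-5 + O\right)$)
$W{\left(Y{\left(-2,6 \right)} \right)} - K{\left(J \right)} = \left(2 \cdot 6 + 2 \left(-2\right)\right) \left(6 - \left(2 \cdot 6 + 2 \left(-2\right)\right)\right) - 1 = \left(12 - 4\right) \left(6 - \left(12 - 4\right)\right) - 1 = 8 \left(6 - 8\right) - 1 = 8 \left(-2\right) - 1 = -16 - 1 = -17$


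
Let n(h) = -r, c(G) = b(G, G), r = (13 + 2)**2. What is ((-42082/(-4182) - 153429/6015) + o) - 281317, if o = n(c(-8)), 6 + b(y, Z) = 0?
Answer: -1180416918418/4192455 ≈ -2.8156e+5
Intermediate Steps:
b(y, Z) = -6 (b(y, Z) = -6 + 0 = -6)
r = 225 (r = 15**2 = 225)
c(G) = -6
n(h) = -225 (n(h) = -1*225 = -225)
o = -225
((-42082/(-4182) - 153429/6015) + o) - 281317 = ((-42082/(-4182) - 153429/6015) - 225) - 281317 = ((-42082*(-1/4182) - 153429*1/6015) - 225) - 281317 = ((21041/2091 - 51143/2005) - 225) - 281317 = (-64752808/4192455 - 225) - 281317 = -1008055183/4192455 - 281317 = -1180416918418/4192455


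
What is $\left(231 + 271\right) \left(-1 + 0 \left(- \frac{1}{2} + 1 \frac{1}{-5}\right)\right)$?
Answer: $-502$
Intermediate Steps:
$\left(231 + 271\right) \left(-1 + 0 \left(- \frac{1}{2} + 1 \frac{1}{-5}\right)\right) = 502 \left(-1 + 0 \left(\left(-1\right) \frac{1}{2} + 1 \left(- \frac{1}{5}\right)\right)\right) = 502 \left(-1 + 0 \left(- \frac{1}{2} - \frac{1}{5}\right)\right) = 502 \left(-1 + 0 \left(- \frac{7}{10}\right)\right) = 502 \left(-1 + 0\right) = 502 \left(-1\right) = -502$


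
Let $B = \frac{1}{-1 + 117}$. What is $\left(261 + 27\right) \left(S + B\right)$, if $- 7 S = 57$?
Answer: $- \frac{475560}{203} \approx -2342.7$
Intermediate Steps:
$S = - \frac{57}{7}$ ($S = \left(- \frac{1}{7}\right) 57 = - \frac{57}{7} \approx -8.1429$)
$B = \frac{1}{116} \approx 0.0086207$
$\left(261 + 27\right) \left(S + B\right) = \left(261 + 27\right) \left(- \frac{57}{7} + \frac{1}{116}\right) = 288 \left(- \frac{6605}{812}\right) = - \frac{475560}{203}$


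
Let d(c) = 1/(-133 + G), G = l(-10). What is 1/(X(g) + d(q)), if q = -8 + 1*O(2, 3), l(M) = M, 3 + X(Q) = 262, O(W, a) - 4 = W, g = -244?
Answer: 143/37036 ≈ 0.0038611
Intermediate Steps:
O(W, a) = 4 + W
X(Q) = 259 (X(Q) = -3 + 262 = 259)
q = -2 (q = -8 + 1*(4 + 2) = -8 + 1*6 = -8 + 6 = -2)
G = -10
d(c) = -1/143 (d(c) = 1/(-133 - 10) = 1/(-143) = -1/143)
1/(X(g) + d(q)) = 1/(259 - 1/143) = 1/(37036/143) = 143/37036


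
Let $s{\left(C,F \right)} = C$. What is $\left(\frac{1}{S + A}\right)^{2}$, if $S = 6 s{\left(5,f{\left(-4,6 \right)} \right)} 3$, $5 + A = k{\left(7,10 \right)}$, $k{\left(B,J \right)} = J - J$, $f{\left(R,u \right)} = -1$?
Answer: $\frac{1}{7225} \approx 0.00013841$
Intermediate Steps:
$k{\left(B,J \right)} = 0$
$A = -5$ ($A = -5 + 0 = -5$)
$S = 90$ ($S = 6 \cdot 5 \cdot 3 = 30 \cdot 3 = 90$)
$\left(\frac{1}{S + A}\right)^{2} = \left(\frac{1}{90 - 5}\right)^{2} = \left(\frac{1}{85}\right)^{2} = \frac{1}{7225}$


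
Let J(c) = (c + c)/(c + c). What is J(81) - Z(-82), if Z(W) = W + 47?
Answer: 36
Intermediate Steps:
Z(W) = 47 + W
J(c) = 1 (J(c) = (2*c)/((2*c)) = (2*c)*(1/(2*c)) = 1)
J(81) - Z(-82) = 1 - (47 - 82) = 1 - 1*(-35) = 1 + 35 = 36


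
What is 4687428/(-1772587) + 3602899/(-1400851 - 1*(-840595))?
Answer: -9012611591281/993102502272 ≈ -9.0752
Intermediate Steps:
4687428/(-1772587) + 3602899/(-1400851 - 1*(-840595)) = 4687428*(-1/1772587) + 3602899/(-1400851 + 840595) = -4687428/1772587 + 3602899/(-560256) = -4687428/1772587 + 3602899*(-1/560256) = -4687428/1772587 - 3602899/560256 = -9012611591281/993102502272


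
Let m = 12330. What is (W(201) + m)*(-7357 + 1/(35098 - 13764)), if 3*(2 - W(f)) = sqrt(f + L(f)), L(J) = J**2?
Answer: -967779825342/10667 + 52318079*sqrt(40602)/21334 ≈ -9.0232e+7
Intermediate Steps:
W(f) = 2 - sqrt(f + f**2)/3
(W(201) + m)*(-7357 + 1/(35098 - 13764)) = ((2 - sqrt(201)*sqrt(1 + 201)/3) + 12330)*(-7357 + 1/(35098 - 13764)) = ((2 - sqrt(40602)/3) + 12330)*(-7357 + 1/21334) = (12332 - sqrt(40602)/3)*(-156954237/21334) = -967779825342/10667 + 52318079*sqrt(40602)/21334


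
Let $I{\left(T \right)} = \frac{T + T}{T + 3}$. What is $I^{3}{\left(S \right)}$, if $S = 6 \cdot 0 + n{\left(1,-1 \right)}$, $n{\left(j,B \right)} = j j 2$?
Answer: $\frac{64}{125} \approx 0.512$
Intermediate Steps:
$n{\left(j,B \right)} = 2 j^{2}$ ($n{\left(j,B \right)} = j^{2} \cdot 2 = 2 j^{2}$)
$S = 2$ ($S = 6 \cdot 0 + 2 \cdot 1^{2} = 0 + 2 \cdot 1 = 0 + 2 = 2$)
$I{\left(T \right)} = \frac{2 T}{3 + T}$
$I^{3}{\left(S \right)} = \left(2 \cdot 2 \frac{1}{3 + 2}\right)^{3} = \left(2 \cdot 2 \cdot \frac{1}{5}\right)^{3} = \left(\frac{4}{5}\right)^{3} = \frac{64}{125}$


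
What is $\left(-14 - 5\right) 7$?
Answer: $-133$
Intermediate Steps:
$\left(-14 - 5\right) 7 = \left(-19\right) 7 = -133$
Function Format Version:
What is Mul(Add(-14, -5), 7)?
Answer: -133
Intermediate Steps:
Mul(Add(-14, -5), 7) = Mul(-19, 7) = -133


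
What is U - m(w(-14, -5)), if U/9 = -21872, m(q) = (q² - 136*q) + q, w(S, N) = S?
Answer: -198934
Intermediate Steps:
m(q) = q² - 135*q
U = -196848 (U = 9*(-21872) = -196848)
U - m(w(-14, -5)) = -196848 - (-14)*(-135 - 14) = -196848 - (-14)*(-149) = -196848 - 1*2086 = -196848 - 2086 = -198934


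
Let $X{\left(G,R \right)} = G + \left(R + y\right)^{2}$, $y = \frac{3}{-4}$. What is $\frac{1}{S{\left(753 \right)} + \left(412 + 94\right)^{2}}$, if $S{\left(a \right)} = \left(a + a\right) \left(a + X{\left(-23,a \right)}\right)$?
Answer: $\frac{8}{6828566321} \approx 1.1715 \cdot 10^{-9}$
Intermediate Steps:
$y = - \frac{3}{4}$ ($y = 3 \left(- \frac{1}{4}\right) = - \frac{3}{4} \approx -0.75$)
$X{\left(G,R \right)} = G + \left(- \frac{3}{4} + R\right)^{2}$ ($X{\left(G,R \right)} = G + \left(R - \frac{3}{4}\right)^{2} = G + \left(- \frac{3}{4} + R\right)^{2}$)
$S{\left(a \right)} = 2 a \left(-23 + a + \frac{\left(-3 + 4 a\right)^{2}}{16}\right)$ ($S{\left(a \right)} = \left(a + a\right) \left(a + \left(-23 + \frac{\left(-3 + 4 a\right)^{2}}{16}\right)\right) = 2 a \left(-23 + a + \frac{\left(-3 + 4 a\right)^{2}}{16}\right)$)
$\frac{1}{S{\left(753 \right)} + \left(412 + 94\right)^{2}} = \frac{1}{\frac{1}{8} \cdot 753 \left(-359 - 6024 + 16 \cdot 753^{2}\right) + \left(412 + 94\right)^{2}} = \frac{1}{\frac{1}{8} \cdot 753 \left(-359 - 6024 + 16 \cdot 567009\right) + 506^{2}} = \frac{1}{\frac{1}{8} \cdot 753 \left(-359 - 6024 + 9072144\right) + 256036} = \frac{1}{\frac{1}{8} \cdot 753 \cdot 9065761 + 256036} = \frac{1}{\frac{6826518033}{8} + 256036} = \frac{1}{\frac{6828566321}{8}} = \frac{8}{6828566321}$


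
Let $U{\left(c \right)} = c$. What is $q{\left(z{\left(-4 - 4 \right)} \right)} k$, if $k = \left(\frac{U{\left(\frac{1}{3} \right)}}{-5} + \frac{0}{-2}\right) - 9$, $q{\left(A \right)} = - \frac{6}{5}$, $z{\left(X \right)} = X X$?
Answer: $\frac{272}{25} \approx 10.88$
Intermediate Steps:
$z{\left(X \right)} = X^{2}$
$q{\left(A \right)} = - \frac{6}{5}$ ($q{\left(A \right)} = \left(-6\right) \frac{1}{5} = - \frac{6}{5}$)
$k = - \frac{136}{15}$ ($k = \left(\frac{1}{3 \left(-5\right)} + \frac{0}{-2}\right) - 9 = \left(\frac{1}{3} \left(- \frac{1}{5}\right) + 0 \left(- \frac{1}{2}\right)\right) - 9 = \left(- \frac{1}{15} + 0\right) - 9 = - \frac{1}{15} - 9 = - \frac{136}{15} \approx -9.0667$)
$q{\left(z{\left(-4 - 4 \right)} \right)} k = \left(- \frac{6}{5}\right) \left(- \frac{136}{15}\right) = \frac{272}{25}$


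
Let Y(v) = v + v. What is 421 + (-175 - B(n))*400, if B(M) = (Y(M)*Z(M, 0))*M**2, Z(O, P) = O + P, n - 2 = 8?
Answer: -8069579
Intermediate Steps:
n = 10 (n = 2 + 8 = 10)
Y(v) = 2*v
B(M) = 2*M**4 (B(M) = ((2*M)*(M + 0))*M**2 = ((2*M)*M)*M**2 = (2*M**2)*M**2 = 2*M**4)
421 + (-175 - B(n))*400 = 421 + (-175 - 2*10**4)*400 = 421 + (-175 - 2*10000)*400 = 421 + (-175 - 1*20000)*400 = 421 + (-175 - 20000)*400 = 421 - 20175*400 = 421 - 8070000 = -8069579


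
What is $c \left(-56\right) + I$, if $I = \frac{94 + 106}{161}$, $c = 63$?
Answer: $- \frac{567808}{161} \approx -3526.8$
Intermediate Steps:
$I = \frac{200}{161}$ ($I = 200 \cdot \frac{1}{161} = \frac{200}{161} \approx 1.2422$)
$c \left(-56\right) + I = 63 \left(-56\right) + \frac{200}{161} = -3528 + \frac{200}{161} = - \frac{567808}{161}$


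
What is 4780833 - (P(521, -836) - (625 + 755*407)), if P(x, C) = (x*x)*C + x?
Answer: 232012898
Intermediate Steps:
P(x, C) = x + C*x**2 (P(x, C) = x**2*C + x = C*x**2 + x = x + C*x**2)
4780833 - (P(521, -836) - (625 + 755*407)) = 4780833 - (521*(1 - 836*521) - (625 + 755*407)) = 4780833 - (521*(1 - 435556) - (625 + 307285)) = 4780833 - (521*(-435555) - 1*307910) = 4780833 - (-226924155 - 307910) = 4780833 - 1*(-227232065) = 4780833 + 227232065 = 232012898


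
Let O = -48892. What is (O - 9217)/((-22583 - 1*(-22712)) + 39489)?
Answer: -58109/39618 ≈ -1.4667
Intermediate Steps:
(O - 9217)/((-22583 - 1*(-22712)) + 39489) = (-48892 - 9217)/((-22583 - 1*(-22712)) + 39489) = -58109/((-22583 + 22712) + 39489) = -58109/(129 + 39489) = -58109/39618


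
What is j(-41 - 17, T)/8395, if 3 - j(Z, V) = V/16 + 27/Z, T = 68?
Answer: -91/973820 ≈ -9.3446e-5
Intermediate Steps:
j(Z, V) = 3 - 27/Z - V/16 (j(Z, V) = 3 - (V/16 + 27/Z) = 3 - (27/Z + V/16) = 3 + (-27/Z - V/16) = 3 - 27/Z - V/16)
j(-41 - 17, T)/8395 = (3 - 27/(-41 - 17) - 1/16*68)/8395 = (3 - 27/(-58) - 17/4)*(1/8395) = (3 - 27*(-1/58) - 17/4)*(1/8395) = (3 + 27/58 - 17/4)*(1/8395) = -91/116*1/8395 = -91/973820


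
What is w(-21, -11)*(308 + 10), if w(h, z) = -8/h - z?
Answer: 25334/7 ≈ 3619.1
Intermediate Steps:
w(h, z) = -z - 8/h
w(-21, -11)*(308 + 10) = (-1*(-11) - 8/(-21))*(308 + 10) = (11 - 8*(-1/21))*318 = (11 + 8/21)*318 = (239/21)*318 = 25334/7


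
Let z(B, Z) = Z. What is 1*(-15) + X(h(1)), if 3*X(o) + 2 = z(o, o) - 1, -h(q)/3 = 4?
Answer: -20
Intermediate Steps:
h(q) = -12 (h(q) = -3*4 = -12)
X(o) = -1 + o/3 (X(o) = -⅔ + (o - 1)/3 = -⅔ + (-1 + o)/3 = -⅔ + (-⅓ + o/3) = -1 + o/3)
1*(-15) + X(h(1)) = 1*(-15) + (-1 + (⅓)*(-12)) = -15 + (-1 - 4) = -15 - 5 = -20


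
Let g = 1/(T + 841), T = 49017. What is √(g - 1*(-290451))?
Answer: √722008952503822/49858 ≈ 538.94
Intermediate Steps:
g = 1/49858 (g = 1/(49017 + 841) = 1/49858 ≈ 2.0057e-5)
√(g - 1*(-290451)) = √(1/49858 - 1*(-290451)) = √(1/49858 + 290451) = √(14481305959/49858) = √722008952503822/49858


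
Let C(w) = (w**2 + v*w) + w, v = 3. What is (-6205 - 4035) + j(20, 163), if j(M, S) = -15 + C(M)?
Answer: -9775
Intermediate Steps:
C(w) = w**2 + 4*w (C(w) = (w**2 + 3*w) + w = w**2 + 4*w)
j(M, S) = -15 + M*(4 + M)
(-6205 - 4035) + j(20, 163) = (-6205 - 4035) + (-15 + 20*(4 + 20)) = -10240 + (-15 + 20*24) = -10240 + (-15 + 480) = -10240 + 465 = -9775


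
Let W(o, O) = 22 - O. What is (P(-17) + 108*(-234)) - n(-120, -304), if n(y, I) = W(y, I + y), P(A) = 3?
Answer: -25715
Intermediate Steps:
n(y, I) = 22 - I - y (n(y, I) = 22 - (I + y) = 22 + (-I - y) = 22 - I - y)
(P(-17) + 108*(-234)) - n(-120, -304) = (3 + 108*(-234)) - (22 - 1*(-304) - 1*(-120)) = (3 - 25272) - (22 + 304 + 120) = -25269 - 1*446 = -25269 - 446 = -25715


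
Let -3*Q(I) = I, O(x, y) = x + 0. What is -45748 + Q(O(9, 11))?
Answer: -45751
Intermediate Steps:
O(x, y) = x
Q(I) = -I/3
-45748 + Q(O(9, 11)) = -45748 - ⅓*9 = -45748 - 3 = -45751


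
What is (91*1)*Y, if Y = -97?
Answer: -8827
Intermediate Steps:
(91*1)*Y = (91*1)*(-97) = 91*(-97) = -8827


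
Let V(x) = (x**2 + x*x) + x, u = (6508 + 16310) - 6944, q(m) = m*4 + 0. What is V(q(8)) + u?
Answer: 17954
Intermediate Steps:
q(m) = 4*m (q(m) = 4*m + 0 = 4*m)
u = 15874 (u = 22818 - 6944 = 15874)
V(x) = x + 2*x**2 (V(x) = (x**2 + x**2) + x = 2*x**2 + x = x + 2*x**2)
V(q(8)) + u = (4*8)*(1 + 2*(4*8)) + 15874 = 32*(1 + 2*32) + 15874 = 32*(1 + 64) + 15874 = 32*65 + 15874 = 2080 + 15874 = 17954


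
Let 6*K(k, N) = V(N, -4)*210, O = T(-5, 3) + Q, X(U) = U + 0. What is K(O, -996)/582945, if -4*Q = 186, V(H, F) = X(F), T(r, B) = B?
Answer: -28/116589 ≈ -0.00024016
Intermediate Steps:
X(U) = U
V(H, F) = F
Q = -93/2 (Q = -¼*186 = -93/2 ≈ -46.500)
O = -87/2 (O = 3 - 93/2 = -87/2 ≈ -43.500)
K(k, N) = -140 (K(k, N) = (-4*210)/6 = (⅙)*(-840) = -140)
K(O, -996)/582945 = -140/582945 = -140*1/582945 = -28/116589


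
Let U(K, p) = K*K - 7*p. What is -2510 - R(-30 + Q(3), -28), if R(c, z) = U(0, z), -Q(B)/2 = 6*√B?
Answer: -2706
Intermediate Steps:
Q(B) = -12*√B
U(K, p) = K² - 7*p
R(c, z) = -7*z (R(c, z) = 0² - 7*z = 0 - 7*z = -7*z)
-2510 - R(-30 + Q(3), -28) = -2510 - (-7)*(-28) = -2510 - 1*196 = -2510 - 196 = -2706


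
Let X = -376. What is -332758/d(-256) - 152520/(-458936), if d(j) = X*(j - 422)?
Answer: -7114562933/7312227288 ≈ -0.97297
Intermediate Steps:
d(j) = 158672 - 376*j (d(j) = -376*(j - 422) = -376*(-422 + j) = 158672 - 376*j)
-332758/d(-256) - 152520/(-458936) = -332758/(158672 - 376*(-256)) - 152520/(-458936) = -332758/(158672 + 96256) - 152520*(-1/458936) = -332758/254928 + 19065/57367 = -332758*1/254928 + 19065/57367 = -166379/127464 + 19065/57367 = -7114562933/7312227288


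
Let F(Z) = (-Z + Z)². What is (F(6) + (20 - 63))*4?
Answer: -172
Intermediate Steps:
F(Z) = 0 (F(Z) = 0² = 0)
(F(6) + (20 - 63))*4 = (0 + (20 - 63))*4 = (0 - 43)*4 = -43*4 = -172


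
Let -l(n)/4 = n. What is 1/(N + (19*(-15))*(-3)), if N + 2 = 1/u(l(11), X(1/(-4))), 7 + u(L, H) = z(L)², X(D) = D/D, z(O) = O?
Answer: 1929/1645438 ≈ 0.0011723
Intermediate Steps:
l(n) = -4*n
X(D) = 1
u(L, H) = -7 + L²
N = -3857/1929 (N = -2 + 1/(-7 + (-4*11)²) = -2 + 1/(-7 + (-44)²) = -2 + 1/(-7 + 1936) = -2 + 1/1929 = -3857/1929 ≈ -1.9995)
1/(N + (19*(-15))*(-3)) = 1/(-3857/1929 + (19*(-15))*(-3)) = 1/(-3857/1929 - 285*(-3)) = 1/(-3857/1929 + 855) = 1/(1645438/1929) = 1929/1645438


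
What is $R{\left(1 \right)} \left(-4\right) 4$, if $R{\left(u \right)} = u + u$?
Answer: $-32$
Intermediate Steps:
$R{\left(u \right)} = 2 u$
$R{\left(1 \right)} \left(-4\right) 4 = 2 \cdot 1 \left(-4\right) 4 = 2 \left(-4\right) 4 = \left(-8\right) 4 = -32$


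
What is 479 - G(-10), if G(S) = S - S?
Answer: 479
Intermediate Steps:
G(S) = 0
479 - G(-10) = 479 - 1*0 = 479 + 0 = 479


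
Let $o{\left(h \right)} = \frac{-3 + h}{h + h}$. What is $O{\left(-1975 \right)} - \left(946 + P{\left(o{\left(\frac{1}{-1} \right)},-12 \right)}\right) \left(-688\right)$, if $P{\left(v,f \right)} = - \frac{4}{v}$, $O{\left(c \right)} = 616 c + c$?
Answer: $-569103$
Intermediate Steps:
$O{\left(c \right)} = 617 c$
$o{\left(h \right)} = \frac{-3 + h}{2 h}$
$O{\left(-1975 \right)} - \left(946 + P{\left(o{\left(\frac{1}{-1} \right)},-12 \right)}\right) \left(-688\right) = 617 \left(-1975\right) - \left(946 - \frac{4}{\frac{1}{2} \frac{1}{\frac{1}{-1}} \left(-3 + \frac{1}{-1}\right)}\right) \left(-688\right) = -1218575 - \left(946 - \frac{4}{\frac{1}{2} \frac{1}{-1} \left(-3 - 1\right)}\right) \left(-688\right) = -1218575 - \left(946 - \frac{4}{\frac{1}{2} \left(-1\right) \left(-4\right)}\right) \left(-688\right) = -1218575 - \left(946 - \frac{4}{2}\right) \left(-688\right) = -1218575 - \left(946 - 2\right) \left(-688\right) = -1218575 - 944 \left(-688\right) = -1218575 - -649472 = -1218575 + 649472 = -569103$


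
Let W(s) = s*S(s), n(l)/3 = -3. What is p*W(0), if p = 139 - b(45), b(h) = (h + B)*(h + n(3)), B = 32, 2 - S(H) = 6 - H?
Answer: 0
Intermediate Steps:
n(l) = -9 (n(l) = 3*(-3) = -9)
S(H) = -4 + H (S(H) = 2 - (6 - H) = 2 + (-6 + H) = -4 + H)
b(h) = (-9 + h)*(32 + h) (b(h) = (h + 32)*(h - 9) = (32 + h)*(-9 + h) = (-9 + h)*(32 + h))
W(s) = s*(-4 + s)
p = -2633 (p = 139 - (-288 + 45² + 23*45) = 139 - (-288 + 2025 + 1035) = 139 - 1*2772 = 139 - 2772 = -2633)
p*W(0) = -0*(-4 + 0) = -0*(-4) = -2633*0 = 0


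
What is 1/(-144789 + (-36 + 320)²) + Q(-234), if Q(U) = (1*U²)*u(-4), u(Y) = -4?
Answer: -14046666193/64133 ≈ -2.1902e+5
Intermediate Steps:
Q(U) = -4*U² (Q(U) = (1*U²)*(-4) = U²*(-4) = -4*U²)
1/(-144789 + (-36 + 320)²) + Q(-234) = 1/(-144789 + (-36 + 320)²) - 4*(-234)² = 1/(-144789 + 284²) - 4*54756 = 1/(-144789 + 80656) - 219024 = 1/(-64133) - 219024 = -1/64133 - 219024 = -14046666193/64133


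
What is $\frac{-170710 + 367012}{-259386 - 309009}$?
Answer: $- \frac{65434}{189465} \approx -0.34536$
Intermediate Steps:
$\frac{-170710 + 367012}{-259386 - 309009} = \frac{196302}{-259386 - 309009} = \frac{196302}{-568395} = 196302 \left(- \frac{1}{568395}\right) = - \frac{65434}{189465}$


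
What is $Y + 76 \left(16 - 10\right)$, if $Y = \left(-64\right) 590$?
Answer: $-37304$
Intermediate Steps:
$Y = -37760$
$Y + 76 \left(16 - 10\right) = -37760 + 76 \left(16 - 10\right) = -37760 + 76 \cdot 6 = -37760 + 456 = -37304$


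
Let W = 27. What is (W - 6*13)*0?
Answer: 0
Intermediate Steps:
(W - 6*13)*0 = (27 - 6*13)*0 = (27 - 78)*0 = -51*0 = 0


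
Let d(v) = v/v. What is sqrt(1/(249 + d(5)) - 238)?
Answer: 3*I*sqrt(66110)/50 ≈ 15.427*I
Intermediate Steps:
d(v) = 1
sqrt(1/(249 + d(5)) - 238) = sqrt(1/(249 + 1) - 238) = sqrt(1/250 - 238) = sqrt(-59499/250) = 3*I*sqrt(66110)/50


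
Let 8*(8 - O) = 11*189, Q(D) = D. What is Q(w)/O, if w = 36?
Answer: -288/2015 ≈ -0.14293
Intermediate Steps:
O = -2015/8 (O = 8 - 11*189/8 = 8 - ⅛*2079 = 8 - 2079/8 = -2015/8 ≈ -251.88)
Q(w)/O = 36/(-2015/8) = 36*(-8/2015) = -288/2015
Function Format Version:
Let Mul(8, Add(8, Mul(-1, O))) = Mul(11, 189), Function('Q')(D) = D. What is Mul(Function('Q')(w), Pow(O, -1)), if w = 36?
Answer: Rational(-288, 2015) ≈ -0.14293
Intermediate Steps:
O = Rational(-2015, 8) (O = Add(8, Mul(Rational(-1, 8), Mul(11, 189))) = Add(8, Mul(Rational(-1, 8), 2079)) = Add(8, Rational(-2079, 8)) = Rational(-2015, 8) ≈ -251.88)
Mul(Function('Q')(w), Pow(O, -1)) = Mul(36, Pow(Rational(-2015, 8), -1)) = Mul(36, Rational(-8, 2015)) = Rational(-288, 2015)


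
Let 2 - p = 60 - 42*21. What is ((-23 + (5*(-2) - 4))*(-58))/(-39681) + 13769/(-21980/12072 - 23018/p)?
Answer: -339720862156258/734060842731 ≈ -462.80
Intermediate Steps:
p = 824 (p = 2 - (60 - 42*21) = 2 - (60 - 882) = 2 - 1*(-822) = 2 + 822 = 824)
((-23 + (5*(-2) - 4))*(-58))/(-39681) + 13769/(-21980/12072 - 23018/p) = ((-23 + (5*(-2) - 4))*(-58))/(-39681) + 13769/(-21980/12072 - 23018/824) = ((-23 + (-10 - 4))*(-58))*(-1/39681) + 13769/(-21980*1/12072 - 23018*1/824) = ((-23 - 14)*(-58))*(-1/39681) + 13769/(-5495/3018 - 11509/412) = -37*(-58)*(-1/39681) + 13769/(-18499051/621708) = 2146*(-1/39681) + 13769*(-621708/18499051) = -2146/39681 - 8560297452/18499051 = -339720862156258/734060842731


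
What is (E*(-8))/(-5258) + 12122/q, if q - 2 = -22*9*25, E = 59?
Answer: -15350505/6504146 ≈ -2.3601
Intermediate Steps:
q = -4948 (q = 2 - 22*9*25 = 2 - 198*25 = 2 - 4950 = -4948)
(E*(-8))/(-5258) + 12122/q = (59*(-8))/(-5258) + 12122/(-4948) = -472*(-1/5258) + 12122*(-1/4948) = 236/2629 - 6061/2474 = -15350505/6504146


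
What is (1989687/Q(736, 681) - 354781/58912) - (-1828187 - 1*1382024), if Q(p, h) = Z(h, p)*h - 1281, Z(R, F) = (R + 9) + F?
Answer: 8733953765174839/2720682400 ≈ 3.2102e+6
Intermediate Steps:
Z(R, F) = 9 + F + R (Z(R, F) = (9 + R) + F = 9 + F + R)
Q(p, h) = -1281 + h*(9 + h + p) (Q(p, h) = (9 + p + h)*h - 1281 = (9 + h + p)*h - 1281 = h*(9 + h + p) - 1281 = -1281 + h*(9 + h + p))
(1989687/Q(736, 681) - 354781/58912) - (-1828187 - 1*1382024) = (1989687/(-1281 + 681*(9 + 681 + 736)) - 354781/58912) - (-1828187 - 1*1382024) = (1989687/(-1281 + 681*1426) - 354781*1/58912) - (-1828187 - 1382024) = (1989687/(-1281 + 971106) - 50683/8416) - 1*(-3210211) = (1989687/969825 - 50683/8416) + 3210211 = (1989687*(1/969825) - 50683/8416) + 3210211 = (663229/323275 - 50683/8416) + 3210211 = -10802811561/2720682400 + 3210211 = 8733953765174839/2720682400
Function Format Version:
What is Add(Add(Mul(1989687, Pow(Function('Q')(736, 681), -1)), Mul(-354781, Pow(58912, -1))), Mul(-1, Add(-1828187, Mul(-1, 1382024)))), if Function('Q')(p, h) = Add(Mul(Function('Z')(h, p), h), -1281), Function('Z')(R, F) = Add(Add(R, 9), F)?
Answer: Rational(8733953765174839, 2720682400) ≈ 3.2102e+6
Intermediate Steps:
Function('Z')(R, F) = Add(9, F, R) (Function('Z')(R, F) = Add(Add(9, R), F) = Add(9, F, R))
Function('Q')(p, h) = Add(-1281, Mul(h, Add(9, h, p))) (Function('Q')(p, h) = Add(Mul(Add(9, p, h), h), -1281) = Add(Mul(Add(9, h, p), h), -1281) = Add(Mul(h, Add(9, h, p)), -1281) = Add(-1281, Mul(h, Add(9, h, p))))
Add(Add(Mul(1989687, Pow(Function('Q')(736, 681), -1)), Mul(-354781, Pow(58912, -1))), Mul(-1, Add(-1828187, Mul(-1, 1382024)))) = Add(Add(Mul(1989687, Pow(Add(-1281, Mul(681, Add(9, 681, 736))), -1)), Mul(-354781, Pow(58912, -1))), Mul(-1, Add(-1828187, Mul(-1, 1382024)))) = Add(Add(Mul(1989687, Pow(Add(-1281, Mul(681, 1426)), -1)), Mul(-354781, Rational(1, 58912))), Mul(-1, Add(-1828187, -1382024))) = Add(Add(Mul(1989687, Pow(Add(-1281, 971106), -1)), Rational(-50683, 8416)), Mul(-1, -3210211)) = Add(Add(Mul(1989687, Pow(969825, -1)), Rational(-50683, 8416)), 3210211) = Add(Add(Mul(1989687, Rational(1, 969825)), Rational(-50683, 8416)), 3210211) = Add(Add(Rational(663229, 323275), Rational(-50683, 8416)), 3210211) = Add(Rational(-10802811561, 2720682400), 3210211) = Rational(8733953765174839, 2720682400)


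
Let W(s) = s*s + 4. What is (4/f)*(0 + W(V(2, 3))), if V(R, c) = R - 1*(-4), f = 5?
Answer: 32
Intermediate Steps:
V(R, c) = 4 + R (V(R, c) = R + 4 = 4 + R)
W(s) = 4 + s² (W(s) = s² + 4 = 4 + s²)
(4/f)*(0 + W(V(2, 3))) = (4/5)*(0 + (4 + (4 + 2)²)) = (4*(⅕))*(0 + (4 + 6²)) = 4*(0 + (4 + 36))/5 = 4*(0 + 40)/5 = (⅘)*40 = 32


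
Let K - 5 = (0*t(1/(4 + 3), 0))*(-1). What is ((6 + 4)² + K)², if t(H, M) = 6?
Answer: 11025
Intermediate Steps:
K = 5 (K = 5 + (0*6)*(-1) = 5 + 0*(-1) = 5 + 0 = 5)
((6 + 4)² + K)² = ((6 + 4)² + 5)² = (10² + 5)² = (100 + 5)² = 105² = 11025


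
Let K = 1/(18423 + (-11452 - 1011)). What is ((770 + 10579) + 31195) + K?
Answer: 253562241/5960 ≈ 42544.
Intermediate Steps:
K = 1/5960 (K = 1/(18423 - 12463) = 1/5960 ≈ 0.00016779)
((770 + 10579) + 31195) + K = ((770 + 10579) + 31195) + 1/5960 = (11349 + 31195) + 1/5960 = 42544 + 1/5960 = 253562241/5960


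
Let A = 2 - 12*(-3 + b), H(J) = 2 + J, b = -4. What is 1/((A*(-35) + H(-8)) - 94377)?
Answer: -1/97393 ≈ -1.0268e-5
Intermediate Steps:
A = 86 (A = 2 - 12*(-3 - 4) = 2 - 12*(-7) = 2 - 2*(-42) = 2 + 84 = 86)
1/((A*(-35) + H(-8)) - 94377) = 1/((86*(-35) + (2 - 8)) - 94377) = 1/((-3010 - 6) - 94377) = 1/(-3016 - 94377) = 1/(-97393) = -1/97393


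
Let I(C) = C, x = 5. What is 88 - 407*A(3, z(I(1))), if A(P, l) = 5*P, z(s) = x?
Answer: -6017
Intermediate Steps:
z(s) = 5
88 - 407*A(3, z(I(1))) = 88 - 2035*3 = 88 - 407*15 = 88 - 6105 = -6017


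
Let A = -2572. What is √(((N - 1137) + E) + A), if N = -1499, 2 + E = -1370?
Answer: 2*I*√1645 ≈ 81.117*I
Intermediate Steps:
E = -1372 (E = -2 - 1370 = -1372)
√(((N - 1137) + E) + A) = √(((-1499 - 1137) - 1372) - 2572) = √((-2636 - 1372) - 2572) = √(-4008 - 2572) = √(-6580) = 2*I*√1645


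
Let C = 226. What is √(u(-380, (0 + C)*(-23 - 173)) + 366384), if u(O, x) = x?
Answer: 2*√80522 ≈ 567.53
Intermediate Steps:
√(u(-380, (0 + C)*(-23 - 173)) + 366384) = √((0 + 226)*(-23 - 173) + 366384) = √(226*(-196) + 366384) = √(-44296 + 366384) = √322088 = 2*√80522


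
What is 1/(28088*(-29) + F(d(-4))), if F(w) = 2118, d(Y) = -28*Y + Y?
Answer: -1/812434 ≈ -1.2309e-6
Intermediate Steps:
d(Y) = -27*Y
1/(28088*(-29) + F(d(-4))) = 1/(28088*(-29) + 2118) = 1/(-814552 + 2118) = 1/(-812434) = -1/812434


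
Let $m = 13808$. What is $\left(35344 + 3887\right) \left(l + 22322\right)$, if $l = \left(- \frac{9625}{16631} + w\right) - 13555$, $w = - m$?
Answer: $- \frac{3289381884576}{16631} \approx -1.9779 \cdot 10^{8}$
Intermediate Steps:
$w = -13808$ ($w = \left(-1\right) 13808 = -13808$)
$l = - \frac{455083678}{16631}$ ($l = \left(- \frac{9625}{16631} - 13808\right) - 13555 = - \frac{229650473}{16631} - 13555 = - \frac{455083678}{16631} \approx -27364.0$)
$\left(35344 + 3887\right) \left(l + 22322\right) = \left(35344 + 3887\right) \left(- \frac{455083678}{16631} + 22322\right) = 39231 \left(- \frac{83846496}{16631}\right) = - \frac{3289381884576}{16631}$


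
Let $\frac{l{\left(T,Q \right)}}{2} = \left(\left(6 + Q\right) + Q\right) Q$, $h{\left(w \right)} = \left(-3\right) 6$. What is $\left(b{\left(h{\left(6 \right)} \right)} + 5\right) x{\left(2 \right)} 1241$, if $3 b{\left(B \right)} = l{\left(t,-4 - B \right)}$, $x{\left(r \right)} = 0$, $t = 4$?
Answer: $0$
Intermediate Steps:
$h{\left(w \right)} = -18$
$l{\left(T,Q \right)} = 2 Q \left(6 + 2 Q\right)$ ($l{\left(T,Q \right)} = 2 \left(\left(6 + Q\right) + Q\right) Q = 2 \left(6 + 2 Q\right) Q = 2 Q \left(6 + 2 Q\right)$)
$b{\left(B \right)} = \frac{4 \left(-1 - B\right) \left(-4 - B\right)}{3}$ ($b{\left(B \right)} = \frac{4 \left(-4 - B\right) \left(3 - \left(4 + B\right)\right)}{3} = \frac{4 \left(-4 - B\right) \left(-1 - B\right)}{3} = \frac{4 \left(-1 - B\right) \left(-4 - B\right)}{3}$)
$\left(b{\left(h{\left(6 \right)} \right)} + 5\right) x{\left(2 \right)} 1241 = \left(\frac{4 \left(1 - 18\right) \left(4 - 18\right)}{3} + 5\right) 0 \cdot 1241 = \left(\frac{4}{3} \left(-17\right) \left(-14\right) + 5\right) 0 \cdot 1241 = \left(\frac{952}{3} + 5\right) 0 \cdot 1241 = \frac{967}{3} \cdot 0 \cdot 1241 = 0 \cdot 1241 = 0$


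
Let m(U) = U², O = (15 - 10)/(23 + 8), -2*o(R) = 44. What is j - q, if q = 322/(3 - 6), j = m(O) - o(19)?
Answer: 372943/2883 ≈ 129.36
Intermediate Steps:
o(R) = -22 (o(R) = -½*44 = -22)
O = 5/31 ≈ 0.16129
j = 21167/961 (j = (5/31)² - 1*(-22) = 25/961 + 22 = 21167/961 ≈ 22.026)
q = -322/3 (q = 322/(-3) = 322*(-⅓) = -322/3 ≈ -107.33)
j - q = 21167/961 - 1*(-322/3) = 21167/961 + 322/3 = 372943/2883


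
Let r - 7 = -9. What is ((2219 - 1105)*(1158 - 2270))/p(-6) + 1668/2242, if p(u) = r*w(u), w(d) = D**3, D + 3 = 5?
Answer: 86792017/1121 ≈ 77424.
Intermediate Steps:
D = 2 (D = -3 + 5 = 2)
r = -2 (r = 7 - 9 = -2)
w(d) = 8 (w(d) = 2**3 = 8)
p(u) = -16 (p(u) = -2*8 = -16)
((2219 - 1105)*(1158 - 2270))/p(-6) + 1668/2242 = ((2219 - 1105)*(1158 - 2270))/(-16) + 1668/2242 = (1114*(-1112))*(-1/16) + 1668*(1/2242) = -1238768*(-1/16) + 834/1121 = 77423 + 834/1121 = 86792017/1121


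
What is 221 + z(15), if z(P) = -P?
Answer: 206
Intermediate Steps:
221 + z(15) = 221 - 1*15 = 221 - 15 = 206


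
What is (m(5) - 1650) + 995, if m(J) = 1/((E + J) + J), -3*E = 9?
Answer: -4584/7 ≈ -654.86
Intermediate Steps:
E = -3 (E = -⅓*9 = -3)
m(J) = 1/(-3 + 2*J) (m(J) = 1/((-3 + J) + J) = 1/(-3 + 2*J))
(m(5) - 1650) + 995 = (1/(-3 + 2*5) - 1650) + 995 = (1/(-3 + 10) - 1650) + 995 = (1/7 - 1650) + 995 = (⅐ - 1650) + 995 = -11549/7 + 995 = -4584/7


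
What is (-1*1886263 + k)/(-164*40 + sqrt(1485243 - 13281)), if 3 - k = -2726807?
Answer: -2756994160/20780819 - 840547*sqrt(1471962)/41561638 ≈ -157.21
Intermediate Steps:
k = 2726810 (k = 3 - 1*(-2726807) = 3 + 2726807 = 2726810)
(-1*1886263 + k)/(-164*40 + sqrt(1485243 - 13281)) = (-1*1886263 + 2726810)/(-164*40 + sqrt(1485243 - 13281)) = (-1886263 + 2726810)/(-6560 + sqrt(1471962)) = 840547/(-6560 + sqrt(1471962))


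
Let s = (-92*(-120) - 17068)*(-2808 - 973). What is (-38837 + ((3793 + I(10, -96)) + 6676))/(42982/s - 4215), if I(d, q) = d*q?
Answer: 334219952352/48033840319 ≈ 6.9580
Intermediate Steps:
s = 22791868 (s = (11040 - 17068)*(-3781) = -6028*(-3781) = 22791868)
(-38837 + ((3793 + I(10, -96)) + 6676))/(42982/s - 4215) = (-38837 + ((3793 + 10*(-96)) + 6676))/(42982/22791868 - 4215) = (-38837 + ((3793 - 960) + 6676))/(42982*(1/22791868) - 4215) = (-38837 + (2833 + 6676))/(21491/11395934 - 4215) = (-38837 + 9509)/(-48033840319/11395934) = -29328*(-11395934/48033840319) = 334219952352/48033840319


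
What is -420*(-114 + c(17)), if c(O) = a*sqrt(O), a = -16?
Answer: 47880 + 6720*sqrt(17) ≈ 75587.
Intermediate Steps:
c(O) = -16*sqrt(O)
-420*(-114 + c(17)) = -420*(-114 - 16*sqrt(17)) = 47880 + 6720*sqrt(17)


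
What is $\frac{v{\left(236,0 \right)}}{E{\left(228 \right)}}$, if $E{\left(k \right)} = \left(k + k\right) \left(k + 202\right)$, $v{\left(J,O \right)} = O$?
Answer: $0$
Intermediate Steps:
$E{\left(k \right)} = 2 k \left(202 + k\right)$
$\frac{v{\left(236,0 \right)}}{E{\left(228 \right)}} = \frac{0}{2 \cdot 228 \left(202 + 228\right)} = \frac{0}{2 \cdot 228 \cdot 430} = \frac{0}{196080} = 0 \cdot \frac{1}{196080} = 0$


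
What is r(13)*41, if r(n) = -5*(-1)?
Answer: 205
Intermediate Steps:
r(n) = 5
r(13)*41 = 5*41 = 205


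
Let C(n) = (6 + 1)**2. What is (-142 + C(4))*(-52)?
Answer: 4836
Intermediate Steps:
C(n) = 49 (C(n) = 7**2 = 49)
(-142 + C(4))*(-52) = (-142 + 49)*(-52) = -93*(-52) = 4836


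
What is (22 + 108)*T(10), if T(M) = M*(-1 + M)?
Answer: 11700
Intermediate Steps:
(22 + 108)*T(10) = (22 + 108)*(10*(-1 + 10)) = 130*(10*9) = 130*90 = 11700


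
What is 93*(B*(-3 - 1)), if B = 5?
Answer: -1860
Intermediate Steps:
93*(B*(-3 - 1)) = 93*(5*(-3 - 1)) = 93*(5*(-4)) = 93*(-20) = -1860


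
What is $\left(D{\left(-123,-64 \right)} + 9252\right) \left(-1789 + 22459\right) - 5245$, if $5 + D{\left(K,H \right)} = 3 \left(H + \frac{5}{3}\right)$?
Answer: $187264955$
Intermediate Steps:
$D{\left(K,H \right)} = 3 H$ ($D{\left(K,H \right)} = -5 + 3 \left(H + \frac{5}{3}\right) = -5 + 3 \left(\frac{5}{3} + H\right) = -5 + \left(5 + 3 H\right) = 3 H$)
$\left(D{\left(-123,-64 \right)} + 9252\right) \left(-1789 + 22459\right) - 5245 = \left(3 \left(-64\right) + 9252\right) \left(-1789 + 22459\right) - 5245 = \left(-192 + 9252\right) 20670 - 5245 = 9060 \cdot 20670 - 5245 = 187270200 - 5245 = 187264955$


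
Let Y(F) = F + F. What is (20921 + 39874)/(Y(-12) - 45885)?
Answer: -6755/5101 ≈ -1.3242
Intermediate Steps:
Y(F) = 2*F
(20921 + 39874)/(Y(-12) - 45885) = (20921 + 39874)/(2*(-12) - 45885) = 60795/(-24 - 45885) = 60795/(-45909) = 60795*(-1/45909) = -6755/5101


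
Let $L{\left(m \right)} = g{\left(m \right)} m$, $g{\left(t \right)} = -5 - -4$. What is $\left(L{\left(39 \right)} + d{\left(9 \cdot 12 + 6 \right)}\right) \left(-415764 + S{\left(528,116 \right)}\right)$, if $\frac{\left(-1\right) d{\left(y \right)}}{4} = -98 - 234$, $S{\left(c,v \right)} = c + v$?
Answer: $-535089680$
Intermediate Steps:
$g{\left(t \right)} = -1$ ($g{\left(t \right)} = -5 + 4 = -1$)
$L{\left(m \right)} = - m$
$d{\left(y \right)} = 1328$ ($d{\left(y \right)} = - 4 \left(-98 - 234\right) = \left(-4\right) \left(-332\right) = 1328$)
$\left(L{\left(39 \right)} + d{\left(9 \cdot 12 + 6 \right)}\right) \left(-415764 + S{\left(528,116 \right)}\right) = \left(\left(-1\right) 39 + 1328\right) \left(-415764 + \left(528 + 116\right)\right) = \left(-39 + 1328\right) \left(-415764 + 644\right) = 1289 \left(-415120\right) = -535089680$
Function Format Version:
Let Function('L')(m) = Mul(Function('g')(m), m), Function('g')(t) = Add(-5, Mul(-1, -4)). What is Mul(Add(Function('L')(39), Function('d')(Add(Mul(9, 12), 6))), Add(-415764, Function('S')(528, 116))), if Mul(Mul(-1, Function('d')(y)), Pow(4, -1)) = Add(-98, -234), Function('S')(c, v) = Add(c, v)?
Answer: -535089680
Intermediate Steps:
Function('g')(t) = -1 (Function('g')(t) = Add(-5, 4) = -1)
Function('L')(m) = Mul(-1, m)
Function('d')(y) = 1328 (Function('d')(y) = Mul(-4, Add(-98, -234)) = Mul(-4, -332) = 1328)
Mul(Add(Function('L')(39), Function('d')(Add(Mul(9, 12), 6))), Add(-415764, Function('S')(528, 116))) = Mul(Add(Mul(-1, 39), 1328), Add(-415764, Add(528, 116))) = Mul(Add(-39, 1328), Add(-415764, 644)) = Mul(1289, -415120) = -535089680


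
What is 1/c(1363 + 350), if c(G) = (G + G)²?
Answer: 1/11737476 ≈ 8.5197e-8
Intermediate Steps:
c(G) = 4*G² (c(G) = (2*G)² = 4*G²)
1/c(1363 + 350) = 1/(4*(1363 + 350)²) = 1/(4*1713²) = 1/(4*2934369) = 1/11737476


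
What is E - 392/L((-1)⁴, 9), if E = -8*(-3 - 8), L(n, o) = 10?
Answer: 244/5 ≈ 48.800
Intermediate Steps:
E = 88 (E = -8*(-11) = 88)
E - 392/L((-1)⁴, 9) = 88 - 392/10 = 88 - 392*⅒ = 88 - 196/5 = 244/5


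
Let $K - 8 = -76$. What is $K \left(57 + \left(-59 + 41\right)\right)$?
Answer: $-2652$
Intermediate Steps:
$K = -68$ ($K = 8 - 76 = -68$)
$K \left(57 + \left(-59 + 41\right)\right) = - 68 \left(57 + \left(-59 + 41\right)\right) = - 68 \left(57 - 18\right) = \left(-68\right) 39 = -2652$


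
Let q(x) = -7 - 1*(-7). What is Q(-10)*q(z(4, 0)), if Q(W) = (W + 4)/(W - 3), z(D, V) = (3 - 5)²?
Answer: 0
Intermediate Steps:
z(D, V) = 4 (z(D, V) = (-2)² = 4)
q(x) = 0 (q(x) = -7 + 7 = 0)
Q(W) = (4 + W)/(-3 + W)
Q(-10)*q(z(4, 0)) = ((4 - 10)/(-3 - 10))*0 = (-6/(-13))*0 = -1/13*(-6)*0 = (6/13)*0 = 0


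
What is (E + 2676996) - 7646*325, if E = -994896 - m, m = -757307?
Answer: -45543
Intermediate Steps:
E = -237589 (E = -994896 - 1*(-757307) = -994896 + 757307 = -237589)
(E + 2676996) - 7646*325 = (-237589 + 2676996) - 7646*325 = 2439407 - 2484950 = -45543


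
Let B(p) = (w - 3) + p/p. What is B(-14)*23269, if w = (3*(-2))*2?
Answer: -325766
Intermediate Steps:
w = -12 (w = -6*2 = -12)
B(p) = -14 (B(p) = (-12 - 3) + p/p = -15 + 1 = -14)
B(-14)*23269 = -14*23269 = -325766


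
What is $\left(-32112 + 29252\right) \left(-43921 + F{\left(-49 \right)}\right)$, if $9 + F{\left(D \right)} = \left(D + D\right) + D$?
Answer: $126060220$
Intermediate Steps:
$F{\left(D \right)} = -9 + 3 D$ ($F{\left(D \right)} = -9 + \left(\left(D + D\right) + D\right) = -9 + \left(2 D + D\right) = -9 + 3 D$)
$\left(-32112 + 29252\right) \left(-43921 + F{\left(-49 \right)}\right) = \left(-32112 + 29252\right) \left(-43921 + \left(-9 + 3 \left(-49\right)\right)\right) = - 2860 \left(-43921 - 156\right) = \left(-2860\right) \left(-44077\right) = 126060220$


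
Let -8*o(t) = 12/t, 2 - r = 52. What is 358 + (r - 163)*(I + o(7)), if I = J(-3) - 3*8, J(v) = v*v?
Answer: 50381/14 ≈ 3598.6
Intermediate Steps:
r = -50 (r = 2 - 1*52 = 2 - 52 = -50)
J(v) = v**2
o(t) = -3/(2*t)
I = -15 (I = (-3)**2 - 3*8 = 9 - 24 = -15)
358 + (r - 163)*(I + o(7)) = 358 + (-50 - 163)*(-15 - 3/2/7) = 358 - 213*(-15 - 3/2*1/7) = 358 - 213*(-15 - 3/14) = 358 - 213*(-213/14) = 358 + 45369/14 = 50381/14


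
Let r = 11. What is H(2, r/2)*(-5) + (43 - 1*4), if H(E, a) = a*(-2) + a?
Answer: 133/2 ≈ 66.500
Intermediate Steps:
H(E, a) = -a (H(E, a) = -2*a + a = -a)
H(2, r/2)*(-5) + (43 - 1*4) = -11/2*(-5) + (43 - 1*4) = -11/2*(-5) + (43 - 4) = -1*11/2*(-5) + 39 = -11/2*(-5) + 39 = 55/2 + 39 = 133/2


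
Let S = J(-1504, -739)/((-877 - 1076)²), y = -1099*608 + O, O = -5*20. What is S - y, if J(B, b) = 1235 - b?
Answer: 121381207762/181629 ≈ 6.6829e+5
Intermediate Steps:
O = -100
y = -668292 (y = -1099*608 - 100 = -668192 - 100 = -668292)
S = 94/181629 (S = (1235 - 1*(-739))/((-877 - 1076)²) = (1235 + 739)/((-1953)²) = 1974/3814209 = 1974*(1/3814209) = 94/181629 ≈ 0.00051754)
S - y = 94/181629 - 1*(-668292) = 94/181629 + 668292 = 121381207762/181629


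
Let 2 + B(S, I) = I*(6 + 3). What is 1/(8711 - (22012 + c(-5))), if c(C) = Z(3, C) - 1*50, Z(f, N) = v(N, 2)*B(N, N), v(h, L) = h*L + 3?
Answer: -1/13580 ≈ -7.3638e-5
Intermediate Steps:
v(h, L) = 3 + L*h (v(h, L) = L*h + 3 = 3 + L*h)
B(S, I) = -2 + 9*I (B(S, I) = -2 + I*(6 + 3) = -2 + I*9 = -2 + 9*I)
Z(f, N) = (-2 + 9*N)*(3 + 2*N) (Z(f, N) = (3 + 2*N)*(-2 + 9*N) = (-2 + 9*N)*(3 + 2*N))
c(C) = -50 + (-2 + 9*C)*(3 + 2*C) (c(C) = (-2 + 9*C)*(3 + 2*C) - 1*50 = (-2 + 9*C)*(3 + 2*C) - 50 = -50 + (-2 + 9*C)*(3 + 2*C))
1/(8711 - (22012 + c(-5))) = 1/(8711 - (22012 + (-56 + 18*(-5)**2 + 23*(-5)))) = 1/(8711 - (22012 + (-56 + 18*25 - 115))) = 1/(8711 - (22012 + (-56 + 450 - 115))) = 1/(8711 - (22012 + 279)) = 1/(8711 - 1*22291) = 1/(8711 - 22291) = 1/(-13580) = -1/13580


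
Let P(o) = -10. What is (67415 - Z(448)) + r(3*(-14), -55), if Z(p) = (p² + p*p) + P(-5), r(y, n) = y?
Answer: -334025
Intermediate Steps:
Z(p) = -10 + 2*p² (Z(p) = (p² + p*p) - 10 = (p² + p²) - 10 = 2*p² - 10 = -10 + 2*p²)
(67415 - Z(448)) + r(3*(-14), -55) = (67415 - (-10 + 2*448²)) + 3*(-14) = (67415 - (-10 + 2*200704)) - 42 = (67415 - (-10 + 401408)) - 42 = (67415 - 1*401398) - 42 = (67415 - 401398) - 42 = -333983 - 42 = -334025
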